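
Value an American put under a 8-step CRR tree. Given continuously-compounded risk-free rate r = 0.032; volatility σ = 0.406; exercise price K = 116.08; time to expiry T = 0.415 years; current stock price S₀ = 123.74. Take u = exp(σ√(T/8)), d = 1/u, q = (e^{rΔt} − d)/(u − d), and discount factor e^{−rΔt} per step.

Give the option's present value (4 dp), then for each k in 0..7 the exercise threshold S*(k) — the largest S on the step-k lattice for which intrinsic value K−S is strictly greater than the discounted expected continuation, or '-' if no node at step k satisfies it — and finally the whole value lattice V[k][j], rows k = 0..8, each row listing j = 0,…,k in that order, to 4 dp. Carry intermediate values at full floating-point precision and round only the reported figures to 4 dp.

Δt=0.05187  u=1.09688  d=0.91168  q=0.48587  discount=0.99834
step 8 (expiry): payoffs max(K−S,0) = 57.0282 45.0319 30.5986 13.2332 0.0000 0.0000 0.0000 0.0000 0.0000
step 7: (k=7,j=0): S=64.7728, (K−S)⁺=51.3072, hold=51.1146 ⇒ V=51.3072 exercise | (k=7,j=1): S=77.9313, (K−S)⁺=38.1487, hold=37.9561 ⇒ V=38.1487 exercise | (k=7,j=2): S=93.7630, (K−S)⁺=22.3170, hold=22.1245 ⇒ V=22.3170 exercise | (k=7,j=3): S=112.8108, (K−S)⁺=3.2692, hold=6.7923 ⇒ V=6.7923 continue | (k=7,j=4): S=135.7281, (K−S)⁺=0.0000, hold=0.0000 ⇒ V=0.0000 continue | (k=7,j=5): S=163.3010, (K−S)⁺=0.0000, hold=0.0000 ⇒ V=0.0000 continue | (k=7,j=6): S=196.4754, (K−S)⁺=0.0000, hold=0.0000 ⇒ V=0.0000 continue | (k=7,j=7): S=236.3890, (K−S)⁺=0.0000, hold=0.0000 ⇒ V=0.0000 continue  boundary S*=93.7630
step 6: (k=6,j=0): S=71.0481, (K−S)⁺=45.0319, hold=44.8394 ⇒ V=45.0319 exercise | (k=6,j=1): S=85.4814, (K−S)⁺=30.5986, hold=30.4061 ⇒ V=30.5986 exercise | (k=6,j=2): S=102.8468, (K−S)⁺=13.2332, hold=14.7495 ⇒ V=14.7495 continue | (k=6,j=3): S=123.7400, (K−S)⁺=0.0000, hold=3.4863 ⇒ V=3.4863 continue | (k=6,j=4): S=148.8776, (K−S)⁺=0.0000, hold=0.0000 ⇒ V=0.0000 continue | (k=6,j=5): S=179.1218, (K−S)⁺=0.0000, hold=0.0000 ⇒ V=0.0000 continue | (k=6,j=6): S=215.5101, (K−S)⁺=0.0000, hold=0.0000 ⇒ V=0.0000 continue  boundary S*=85.4814
step 5: (k=5,j=0): S=77.9313, (K−S)⁺=38.1487, hold=37.9561 ⇒ V=38.1487 exercise | (k=5,j=1): S=93.7630, (K−S)⁺=22.3170, hold=22.8600 ⇒ V=22.8600 continue | (k=5,j=2): S=112.8108, (K−S)⁺=3.2692, hold=9.2617 ⇒ V=9.2617 continue | (k=5,j=3): S=135.7281, (K−S)⁺=0.0000, hold=1.7895 ⇒ V=1.7895 continue | (k=5,j=4): S=163.3010, (K−S)⁺=0.0000, hold=0.0000 ⇒ V=0.0000 continue | (k=5,j=5): S=196.4754, (K−S)⁺=0.0000, hold=0.0000 ⇒ V=0.0000 continue  boundary S*=77.9313
step 4: (k=4,j=0): S=85.4814, (K−S)⁺=30.5986, hold=30.6694 ⇒ V=30.6694 continue | (k=4,j=1): S=102.8468, (K−S)⁺=13.2332, hold=16.2261 ⇒ V=16.2261 continue | (k=4,j=2): S=123.7400, (K−S)⁺=0.0000, hold=5.6218 ⇒ V=5.6218 continue | (k=4,j=3): S=148.8776, (K−S)⁺=0.0000, hold=0.9185 ⇒ V=0.9185 continue | (k=4,j=4): S=179.1218, (K−S)⁺=0.0000, hold=0.0000 ⇒ V=0.0000 continue  boundary S*=-
step 3: (k=3,j=0): S=93.7630, (K−S)⁺=22.3170, hold=23.6126 ⇒ V=23.6126 continue | (k=3,j=1): S=112.8108, (K−S)⁺=3.2692, hold=11.0554 ⇒ V=11.0554 continue | (k=3,j=2): S=135.7281, (K−S)⁺=0.0000, hold=3.3311 ⇒ V=3.3311 continue | (k=3,j=3): S=163.3010, (K−S)⁺=0.0000, hold=0.4714 ⇒ V=0.4714 continue  boundary S*=-
step 2: (k=2,j=0): S=102.8468, (K−S)⁺=13.2332, hold=17.4824 ⇒ V=17.4824 continue | (k=2,j=1): S=123.7400, (K−S)⁺=0.0000, hold=7.2903 ⇒ V=7.2903 continue | (k=2,j=2): S=148.8776, (K−S)⁺=0.0000, hold=1.9385 ⇒ V=1.9385 continue  boundary S*=-
step 1: (k=1,j=0): S=112.8108, (K−S)⁺=3.2692, hold=12.5096 ⇒ V=12.5096 continue | (k=1,j=1): S=135.7281, (K−S)⁺=0.0000, hold=4.6822 ⇒ V=4.6822 continue  boundary S*=-
step 0: (k=0,j=0): S=123.7400, (K−S)⁺=0.0000, hold=8.6921 ⇒ V=8.6921 continue  boundary S*=-

price = 8.6921
boundary = - - - - - 77.9313 85.4814 93.7630
tree:
8.6921
12.5096 4.6822
17.4824 7.2903 1.9385
23.6126 11.0554 3.3311 0.4714
30.6694 16.2261 5.6218 0.9185 0.0000
38.1487 22.8600 9.2617 1.7895 0.0000 0.0000
45.0319 30.5986 14.7495 3.4863 0.0000 0.0000 0.0000
51.3072 38.1487 22.3170 6.7923 0.0000 0.0000 0.0000 0.0000
57.0282 45.0319 30.5986 13.2332 0.0000 0.0000 0.0000 0.0000 0.0000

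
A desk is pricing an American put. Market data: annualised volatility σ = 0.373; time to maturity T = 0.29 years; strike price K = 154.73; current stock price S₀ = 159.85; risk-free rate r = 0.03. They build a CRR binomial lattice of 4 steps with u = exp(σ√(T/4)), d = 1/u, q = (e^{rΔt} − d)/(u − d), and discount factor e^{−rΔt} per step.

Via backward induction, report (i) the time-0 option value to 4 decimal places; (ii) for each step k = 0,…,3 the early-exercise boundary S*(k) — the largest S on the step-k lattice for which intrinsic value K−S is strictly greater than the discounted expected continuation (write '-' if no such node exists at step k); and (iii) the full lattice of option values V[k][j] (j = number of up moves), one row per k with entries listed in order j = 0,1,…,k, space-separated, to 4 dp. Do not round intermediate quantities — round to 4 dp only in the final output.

price = 9.6365
boundary = - - - 118.2660
tree:
9.6365
15.7200 3.2388
24.6729 6.3116 0.0000
36.4640 12.2998 0.0000 0.0000
47.7649 23.9693 0.0000 0.0000 0.0000

params: Δt=0.07250 u=1.10565 d=0.90445 q=0.48573 e^(-rΔt)=0.99783
t_4 payoffs: 47.7649 23.9693 0.0000 0.0000 0.0000
t_3: node(3,0) S=118.2660 payoff=36.4640 vs cont=36.1279 → 36.4640 [stop]  node(3,1) S=144.5756 payoff=10.1544 vs cont=12.2998 → 12.2998 [wait]  node(3,2) S=176.7381 payoff=0.0000 vs cont=0.0000 → 0.0000 [wait]  node(3,3) S=216.0556 payoff=0.0000 vs cont=0.0000 → 0.0000 [wait]  ⇒ S*(3)=118.2660
t_2: node(2,0) S=130.7607 payoff=23.9693 vs cont=24.6729 → 24.6729 [wait]  node(2,1) S=159.8500 payoff=0.0000 vs cont=6.3116 → 6.3116 [wait]  node(2,2) S=195.4105 payoff=0.0000 vs cont=0.0000 → 0.0000 [wait]  ⇒ S*(2)=-
t_1: node(1,0) S=144.5756 payoff=10.1544 vs cont=15.7200 → 15.7200 [wait]  node(1,1) S=176.7381 payoff=0.0000 vs cont=3.2388 → 3.2388 [wait]  ⇒ S*(1)=-
t_0: node(0,0) S=159.8500 payoff=0.0000 vs cont=9.6365 → 9.6365 [wait]  ⇒ S*(0)=-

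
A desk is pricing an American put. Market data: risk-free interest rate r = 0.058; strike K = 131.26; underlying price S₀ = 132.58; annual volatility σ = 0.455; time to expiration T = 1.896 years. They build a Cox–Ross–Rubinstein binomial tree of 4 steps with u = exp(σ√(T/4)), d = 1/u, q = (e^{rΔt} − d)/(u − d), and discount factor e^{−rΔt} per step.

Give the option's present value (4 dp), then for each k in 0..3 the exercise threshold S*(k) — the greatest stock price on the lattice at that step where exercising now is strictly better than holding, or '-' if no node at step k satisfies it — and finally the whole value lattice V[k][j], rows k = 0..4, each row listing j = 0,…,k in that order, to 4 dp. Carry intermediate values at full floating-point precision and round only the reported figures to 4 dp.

Δt=0.47400, u=1.36787, d=0.73106, q=0.46609, disc=e^(-rΔt)=0.97288
k=4 terminal: V=max(K-S,0) → 93.3900 60.4024 0.0000 0.0000 0.0000
k=3: j=0 S=51.8013 intr=79.4587 cont=75.8992 V=79.4587[EX]; j=1 S=96.9242 intr=34.3358 cont=31.3749 V=34.3358[EX]; j=2 S=181.3526 intr=0.0000 cont=0.0000 V=0.0000[hold]; j=3 S=339.3245 intr=0.0000 cont=0.0000 V=0.0000[hold]  S*(3)=96.9242
k=2: j=0 S=70.8576 intr=60.4024 cont=56.8429 V=60.4024[EX]; j=1 S=132.5800 intr=0.0000 cont=17.8351 V=17.8351[hold]; j=2 S=248.0673 intr=0.0000 cont=0.0000 V=0.0000[hold]  S*(2)=70.8576
k=1: j=0 S=96.9242 intr=34.3358 cont=39.4622 V=39.4622[hold]; j=1 S=181.3526 intr=0.0000 cont=9.2641 V=9.2641[hold]  S*(1)=-
k=0: j=0 S=132.5800 intr=0.0000 cont=24.6987 V=24.6987[hold]  S*(0)=-

price = 24.6987
boundary = - - 70.8576 96.9242
tree:
24.6987
39.4622 9.2641
60.4024 17.8351 0.0000
79.4587 34.3358 0.0000 0.0000
93.3900 60.4024 0.0000 0.0000 0.0000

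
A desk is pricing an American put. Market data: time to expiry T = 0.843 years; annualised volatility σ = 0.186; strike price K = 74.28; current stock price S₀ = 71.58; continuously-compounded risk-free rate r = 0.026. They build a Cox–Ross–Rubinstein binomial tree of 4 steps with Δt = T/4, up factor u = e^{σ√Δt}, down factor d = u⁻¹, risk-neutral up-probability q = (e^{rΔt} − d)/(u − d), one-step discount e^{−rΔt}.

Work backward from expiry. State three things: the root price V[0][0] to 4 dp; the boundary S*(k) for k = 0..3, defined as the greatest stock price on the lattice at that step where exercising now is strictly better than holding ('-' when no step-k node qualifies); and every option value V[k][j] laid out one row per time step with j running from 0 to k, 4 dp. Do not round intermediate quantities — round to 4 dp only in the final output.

params: Δt=0.21075 u=1.08914 d=0.91816 q=0.51080 e^(-rΔt)=0.99454
t_4 payoffs: 23.4105 13.9373 2.7000 0.0000 0.0000
t_3: node(3,0) S=55.4040 payoff=18.8760 vs cont=18.4701 → 18.8760 [stop]  node(3,1) S=65.7216 payoff=8.5584 vs cont=8.1525 → 8.5584 [stop]  node(3,2) S=77.9606 payoff=0.0000 vs cont=1.3136 → 1.3136 [wait]  node(3,3) S=92.4788 payoff=0.0000 vs cont=0.0000 → 0.0000 [wait]  ⇒ S*(3)=65.7216
t_2: node(2,0) S=60.3427 payoff=13.9373 vs cont=13.5314 → 13.9373 [stop]  node(2,1) S=71.5800 payoff=2.7000 vs cont=4.8312 → 4.8312 [wait]  node(2,2) S=84.9100 payoff=0.0000 vs cont=0.6391 → 0.6391 [wait]  ⇒ S*(2)=60.3427
t_1: node(1,0) S=65.7216 payoff=8.5584 vs cont=9.2352 → 9.2352 [wait]  node(1,1) S=77.9606 payoff=0.0000 vs cont=2.6752 → 2.6752 [wait]  ⇒ S*(1)=-
t_0: node(0,0) S=71.5800 payoff=2.7000 vs cont=5.8522 → 5.8522 [wait]  ⇒ S*(0)=-

price = 5.8522
boundary = - - 60.3427 65.7216
tree:
5.8522
9.2352 2.6752
13.9373 4.8312 0.6391
18.8760 8.5584 1.3136 0.0000
23.4105 13.9373 2.7000 0.0000 0.0000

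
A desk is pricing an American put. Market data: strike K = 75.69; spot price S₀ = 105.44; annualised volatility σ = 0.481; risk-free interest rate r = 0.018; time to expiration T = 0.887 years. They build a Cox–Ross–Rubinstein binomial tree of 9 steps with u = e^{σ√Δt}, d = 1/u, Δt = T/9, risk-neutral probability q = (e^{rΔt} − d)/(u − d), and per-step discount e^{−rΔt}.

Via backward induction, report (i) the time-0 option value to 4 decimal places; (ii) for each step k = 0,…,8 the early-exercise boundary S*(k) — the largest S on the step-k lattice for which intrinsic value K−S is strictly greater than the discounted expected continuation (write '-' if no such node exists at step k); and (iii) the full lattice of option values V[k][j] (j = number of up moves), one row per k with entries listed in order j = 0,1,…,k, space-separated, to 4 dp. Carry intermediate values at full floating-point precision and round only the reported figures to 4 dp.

Δt=0.09856  u=1.16300  d=0.85985  q=0.46818  discount=0.99823
step 9 (expiry): payoffs max(K−S,0) = 48.6013 39.0507 26.1328 8.6605 0.0000 0.0000 0.0000 0.0000 0.0000 0.0000
step 8: (k=8,j=0): S=31.5041, (K−S)⁺=44.1859, hold=44.0517 ⇒ V=44.1859 exercise | (k=8,j=1): S=42.6115, (K−S)⁺=33.0785, hold=32.9444 ⇒ V=33.0785 exercise | (k=8,j=2): S=57.6350, (K−S)⁺=18.0550, hold=17.9208 ⇒ V=18.0550 exercise | (k=8,j=3): S=77.9553, (K−S)⁺=0.0000, hold=4.5977 ⇒ V=4.5977 continue | (k=8,j=4): S=105.4400, (K−S)⁺=0.0000, hold=0.0000 ⇒ V=0.0000 continue | (k=8,j=5): S=142.6149, (K−S)⁺=0.0000, hold=0.0000 ⇒ V=0.0000 continue | (k=8,j=6): S=192.8966, (K−S)⁺=0.0000, hold=0.0000 ⇒ V=0.0000 continue | (k=8,j=7): S=260.9060, (K−S)⁺=0.0000, hold=0.0000 ⇒ V=0.0000 continue | (k=8,j=8): S=352.8935, (K−S)⁺=0.0000, hold=0.0000 ⇒ V=0.0000 continue  boundary S*=57.6350
step 7: (k=7,j=0): S=36.6393, (K−S)⁺=39.0507, hold=38.9166 ⇒ V=39.0507 exercise | (k=7,j=1): S=49.5572, (K−S)⁺=26.1328, hold=25.9987 ⇒ V=26.1328 exercise | (k=7,j=2): S=67.0295, (K−S)⁺=8.6605, hold=11.7337 ⇒ V=11.7337 continue | (k=7,j=3): S=90.6621, (K−S)⁺=0.0000, hold=2.4408 ⇒ V=2.4408 continue | (k=7,j=4): S=122.6267, (K−S)⁺=0.0000, hold=0.0000 ⇒ V=0.0000 continue | (k=7,j=5): S=165.8612, (K−S)⁺=0.0000, hold=0.0000 ⇒ V=0.0000 continue | (k=7,j=6): S=224.3387, (K−S)⁺=0.0000, hold=0.0000 ⇒ V=0.0000 continue | (k=7,j=7): S=303.4337, (K−S)⁺=0.0000, hold=0.0000 ⇒ V=0.0000 continue  boundary S*=49.5572
step 6: (k=6,j=0): S=42.6115, (K−S)⁺=33.0785, hold=32.9444 ⇒ V=33.0785 exercise | (k=6,j=1): S=57.6350, (K−S)⁺=18.0550, hold=19.3571 ⇒ V=19.3571 continue | (k=6,j=2): S=77.9553, (K−S)⁺=0.0000, hold=7.3699 ⇒ V=7.3699 continue | (k=6,j=3): S=105.4400, (K−S)⁺=0.0000, hold=1.2958 ⇒ V=1.2958 continue | (k=6,j=4): S=142.6149, (K−S)⁺=0.0000, hold=0.0000 ⇒ V=0.0000 continue | (k=6,j=5): S=192.8966, (K−S)⁺=0.0000, hold=0.0000 ⇒ V=0.0000 continue | (k=6,j=6): S=260.9060, (K−S)⁺=0.0000, hold=0.0000 ⇒ V=0.0000 continue  boundary S*=42.6115
step 5: (k=5,j=0): S=49.5572, (K−S)⁺=26.1328, hold=26.6072 ⇒ V=26.6072 continue | (k=5,j=1): S=67.0295, (K−S)⁺=8.6605, hold=13.7206 ⇒ V=13.7206 continue | (k=5,j=2): S=90.6621, (K−S)⁺=0.0000, hold=4.5181 ⇒ V=4.5181 continue | (k=5,j=3): S=122.6267, (K−S)⁺=0.0000, hold=0.6879 ⇒ V=0.6879 continue | (k=5,j=4): S=165.8612, (K−S)⁺=0.0000, hold=0.0000 ⇒ V=0.0000 continue | (k=5,j=5): S=224.3387, (K−S)⁺=0.0000, hold=0.0000 ⇒ V=0.0000 continue  boundary S*=-
step 4: (k=4,j=0): S=57.6350, (K−S)⁺=18.0550, hold=20.5375 ⇒ V=20.5375 continue | (k=4,j=1): S=77.9553, (K−S)⁺=0.0000, hold=9.3955 ⇒ V=9.3955 continue | (k=4,j=2): S=105.4400, (K−S)⁺=0.0000, hold=2.7201 ⇒ V=2.7201 continue | (k=4,j=3): S=142.6149, (K−S)⁺=0.0000, hold=0.3652 ⇒ V=0.3652 continue | (k=4,j=4): S=192.8966, (K−S)⁺=0.0000, hold=0.0000 ⇒ V=0.0000 continue  boundary S*=-
step 3: (k=3,j=0): S=67.0295, (K−S)⁺=8.6605, hold=15.2939 ⇒ V=15.2939 continue | (k=3,j=1): S=90.6621, (K−S)⁺=0.0000, hold=6.2591 ⇒ V=6.2591 continue | (k=3,j=2): S=122.6267, (K−S)⁺=0.0000, hold=1.6147 ⇒ V=1.6147 continue | (k=3,j=3): S=165.8612, (K−S)⁺=0.0000, hold=0.1939 ⇒ V=0.1939 continue  boundary S*=-
step 2: (k=2,j=0): S=77.9553, (K−S)⁺=0.0000, hold=11.0444 ⇒ V=11.0444 continue | (k=2,j=1): S=105.4400, (K−S)⁺=0.0000, hold=4.0775 ⇒ V=4.0775 continue | (k=2,j=2): S=142.6149, (K−S)⁺=0.0000, hold=0.9478 ⇒ V=0.9478 continue  boundary S*=-
step 1: (k=1,j=0): S=90.6621, (K−S)⁺=0.0000, hold=7.7689 ⇒ V=7.7689 continue | (k=1,j=1): S=122.6267, (K−S)⁺=0.0000, hold=2.6076 ⇒ V=2.6076 continue  boundary S*=-
step 0: (k=0,j=0): S=105.4400, (K−S)⁺=0.0000, hold=5.3430 ⇒ V=5.3430 continue  boundary S*=-

price = 5.3430
boundary = - - - - - - 42.6115 49.5572 57.6350
tree:
5.3430
7.7689 2.6076
11.0444 4.0775 0.9478
15.2939 6.2591 1.6147 0.1939
20.5375 9.3955 2.7201 0.3652 0.0000
26.6072 13.7206 4.5181 0.6879 0.0000 0.0000
33.0785 19.3571 7.3699 1.2958 0.0000 0.0000 0.0000
39.0507 26.1328 11.7337 2.4408 0.0000 0.0000 0.0000 0.0000
44.1859 33.0785 18.0550 4.5977 0.0000 0.0000 0.0000 0.0000 0.0000
48.6013 39.0507 26.1328 8.6605 0.0000 0.0000 0.0000 0.0000 0.0000 0.0000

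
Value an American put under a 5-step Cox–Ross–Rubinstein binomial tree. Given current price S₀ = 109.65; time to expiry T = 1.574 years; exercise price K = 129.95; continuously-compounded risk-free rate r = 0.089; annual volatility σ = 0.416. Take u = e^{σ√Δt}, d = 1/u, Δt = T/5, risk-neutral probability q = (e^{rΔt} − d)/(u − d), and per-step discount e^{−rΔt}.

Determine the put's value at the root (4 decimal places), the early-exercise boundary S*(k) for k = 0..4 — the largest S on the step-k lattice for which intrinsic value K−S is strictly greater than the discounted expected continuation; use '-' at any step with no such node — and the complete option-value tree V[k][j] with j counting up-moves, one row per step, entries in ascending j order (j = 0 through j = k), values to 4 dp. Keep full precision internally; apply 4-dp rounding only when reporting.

params: Δt=0.31480 u=1.26289 d=0.79183 q=0.50223 e^(-rΔt)=0.97237
t_5 payoffs: 95.8169 75.5112 43.1256 0.0000 0.0000 0.0000
t_4: node(4,0) S=43.1064 payoff=86.8436 vs cont=83.2533 → 86.8436 [stop]  node(4,1) S=68.7504 payoff=61.1996 vs cont=57.6093 → 61.1996 [stop]  node(4,2) S=109.6500 payoff=20.3000 vs cont=20.8735 → 20.8735 [wait]  node(4,3) S=174.8807 payoff=0.0000 vs cont=0.0000 → 0.0000 [wait]  node(4,4) S=278.9171 payoff=0.0000 vs cont=0.0000 → 0.0000 [wait]  ⇒ S*(4)=68.7504
t_3: node(3,0) S=54.4388 payoff=75.5112 vs cont=71.9209 → 75.5112 [stop]  node(3,1) S=86.8244 payoff=43.1256 vs cont=39.8153 → 43.1256 [stop]  node(3,2) S=138.4762 payoff=0.0000 vs cont=10.1031 → 10.1031 [wait]  node(3,3) S=220.8557 payoff=0.0000 vs cont=0.0000 → 0.0000 [wait]  ⇒ S*(3)=86.8244
t_2: node(2,0) S=68.7504 payoff=61.1996 vs cont=57.6093 → 61.1996 [stop]  node(2,1) S=109.6500 payoff=20.3000 vs cont=25.8074 → 25.8074 [wait]  node(2,2) S=174.8807 payoff=0.0000 vs cont=4.8901 → 4.8901 [wait]  ⇒ S*(2)=68.7504
t_1: node(1,0) S=86.8244 payoff=43.1256 vs cont=42.2248 → 43.1256 [stop]  node(1,1) S=138.4762 payoff=0.0000 vs cont=14.8793 → 14.8793 [wait]  ⇒ S*(1)=86.8244
t_0: node(0,0) S=109.6500 payoff=20.3000 vs cont=28.1399 → 28.1399 [wait]  ⇒ S*(0)=-

price = 28.1399
boundary = - 86.8244 68.7504 86.8244 68.7504
tree:
28.1399
43.1256 14.8793
61.1996 25.8074 4.8901
75.5112 43.1256 10.1031 0.0000
86.8436 61.1996 20.8735 0.0000 0.0000
95.8169 75.5112 43.1256 0.0000 0.0000 0.0000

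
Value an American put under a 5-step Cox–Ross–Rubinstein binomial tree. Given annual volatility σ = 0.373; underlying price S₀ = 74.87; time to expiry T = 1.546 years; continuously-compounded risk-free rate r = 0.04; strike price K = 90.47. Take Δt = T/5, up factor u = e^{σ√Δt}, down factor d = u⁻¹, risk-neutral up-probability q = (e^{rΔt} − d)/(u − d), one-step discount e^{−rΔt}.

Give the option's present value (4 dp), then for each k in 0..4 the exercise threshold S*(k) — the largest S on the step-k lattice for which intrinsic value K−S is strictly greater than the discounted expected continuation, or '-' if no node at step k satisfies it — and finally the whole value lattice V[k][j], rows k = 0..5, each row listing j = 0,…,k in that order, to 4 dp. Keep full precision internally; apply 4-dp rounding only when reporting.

price = 21.1071
boundary = - - 49.4486 60.8459 74.8700
tree:
21.1071
30.1497 11.7862
41.0214 19.0677 4.1450
50.2838 29.6241 8.0413 0.0000
57.8112 41.0214 15.6000 0.0000 0.0000
63.9286 50.2838 29.6241 0.0000 0.0000 0.0000

Δt=0.30920  u=1.23049  d=0.81269  q=0.47812  discount=0.98771
step 5 (expiry): payoffs max(K−S,0) = 63.9286 50.2838 29.6241 0.0000 0.0000 0.0000
step 4: (k=4,j=0): S=32.6588, (K−S)⁺=57.8112, hold=56.6991 ⇒ V=57.8112 exercise | (k=4,j=1): S=49.4486, (K−S)⁺=41.0214, hold=39.9093 ⇒ V=41.0214 exercise | (k=4,j=2): S=74.8700, (K−S)⁺=15.6000, hold=15.2702 ⇒ V=15.6000 exercise | (k=4,j=3): S=113.3604, (K−S)⁺=0.0000, hold=0.0000 ⇒ V=0.0000 continue | (k=4,j=4): S=171.6386, (K−S)⁺=0.0000, hold=0.0000 ⇒ V=0.0000 continue  boundary S*=74.8700
step 3: (k=3,j=0): S=40.1862, (K−S)⁺=50.2838, hold=49.1717 ⇒ V=50.2838 exercise | (k=3,j=1): S=60.8459, (K−S)⁺=29.6241, hold=28.5121 ⇒ V=29.6241 exercise | (k=3,j=2): S=92.1265, (K−S)⁺=0.0000, hold=8.0413 ⇒ V=8.0413 continue | (k=3,j=3): S=139.4884, (K−S)⁺=0.0000, hold=0.0000 ⇒ V=0.0000 continue  boundary S*=60.8459
step 2: (k=2,j=0): S=49.4486, (K−S)⁺=41.0214, hold=39.9093 ⇒ V=41.0214 exercise | (k=2,j=1): S=74.8700, (K−S)⁺=15.6000, hold=19.0677 ⇒ V=19.0677 continue | (k=2,j=2): S=113.3604, (K−S)⁺=0.0000, hold=4.1450 ⇒ V=4.1450 continue  boundary S*=49.4486
step 1: (k=1,j=0): S=60.8459, (K−S)⁺=29.6241, hold=30.1497 ⇒ V=30.1497 continue | (k=1,j=1): S=92.1265, (K−S)⁺=0.0000, hold=11.7862 ⇒ V=11.7862 continue  boundary S*=-
step 0: (k=0,j=0): S=74.8700, (K−S)⁺=15.6000, hold=21.1071 ⇒ V=21.1071 continue  boundary S*=-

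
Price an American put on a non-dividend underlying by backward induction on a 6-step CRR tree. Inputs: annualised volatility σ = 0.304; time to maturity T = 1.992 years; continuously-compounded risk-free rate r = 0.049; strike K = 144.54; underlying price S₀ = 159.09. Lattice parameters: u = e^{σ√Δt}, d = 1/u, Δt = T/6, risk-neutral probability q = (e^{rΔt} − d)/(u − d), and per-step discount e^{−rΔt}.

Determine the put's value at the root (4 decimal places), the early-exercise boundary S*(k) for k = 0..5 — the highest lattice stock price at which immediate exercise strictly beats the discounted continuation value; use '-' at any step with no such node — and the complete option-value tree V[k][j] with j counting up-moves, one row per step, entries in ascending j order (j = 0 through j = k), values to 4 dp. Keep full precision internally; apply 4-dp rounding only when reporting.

params: Δt=0.33200 u=1.19144 d=0.83932 q=0.50290 e^(-rΔt)=0.98386
t_6 payoffs: 88.9229 65.5898 32.4677 0.0000 0.0000 0.0000 0.0000
t_5: node(5,0) S=66.2645 payoff=78.2755 vs cont=75.9431 → 78.2755 [stop]  node(5,1) S=94.0645 payoff=50.4755 vs cont=48.1431 → 50.4755 [stop]  node(5,2) S=133.5274 payoff=11.0126 vs cont=15.8793 → 15.8793 [wait]  node(5,3) S=189.5463 payoff=0.0000 vs cont=0.0000 → 0.0000 [wait]  node(5,4) S=269.0667 payoff=0.0000 vs cont=0.0000 → 0.0000 [wait]  node(5,5) S=381.9484 payoff=0.0000 vs cont=0.0000 → 0.0000 [wait]  ⇒ S*(5)=94.0645
t_4: node(4,0) S=78.9502 payoff=65.5898 vs cont=63.2574 → 65.5898 [stop]  node(4,1) S=112.0723 payoff=32.4677 vs cont=32.5434 → 32.5434 [wait]  node(4,2) S=159.0900 payoff=0.0000 vs cont=7.7663 → 7.7663 [wait]  node(4,3) S=225.8331 payoff=0.0000 vs cont=0.0000 → 0.0000 [wait]  node(4,4) S=320.5770 payoff=0.0000 vs cont=0.0000 → 0.0000 [wait]  ⇒ S*(4)=78.9502
t_3: node(3,0) S=94.0645 payoff=50.4755 vs cont=48.1806 → 50.4755 [stop]  node(3,1) S=133.5274 payoff=11.0126 vs cont=19.7589 → 19.7589 [wait]  node(3,2) S=189.5463 payoff=0.0000 vs cont=3.7983 → 3.7983 [wait]  node(3,3) S=269.0667 payoff=0.0000 vs cont=0.0000 → 0.0000 [wait]  ⇒ S*(3)=94.0645
t_2: node(2,0) S=112.0723 payoff=32.4677 vs cont=34.4629 → 34.4629 [wait]  node(2,1) S=159.0900 payoff=0.0000 vs cont=11.5430 → 11.5430 [wait]  node(2,2) S=225.8331 payoff=0.0000 vs cont=1.8577 → 1.8577 [wait]  ⇒ S*(2)=-
t_1: node(1,0) S=133.5274 payoff=11.0126 vs cont=22.5664 → 22.5664 [wait]  node(1,1) S=189.5463 payoff=0.0000 vs cont=6.5646 → 6.5646 [wait]  ⇒ S*(1)=-
t_0: node(0,0) S=159.0900 payoff=0.0000 vs cont=14.2849 → 14.2849 [wait]  ⇒ S*(0)=-

price = 14.2849
boundary = - - - 94.0645 78.9502 94.0645
tree:
14.2849
22.5664 6.5646
34.4629 11.5430 1.8577
50.4755 19.7589 3.7983 0.0000
65.5898 32.5434 7.7663 0.0000 0.0000
78.2755 50.4755 15.8793 0.0000 0.0000 0.0000
88.9229 65.5898 32.4677 0.0000 0.0000 0.0000 0.0000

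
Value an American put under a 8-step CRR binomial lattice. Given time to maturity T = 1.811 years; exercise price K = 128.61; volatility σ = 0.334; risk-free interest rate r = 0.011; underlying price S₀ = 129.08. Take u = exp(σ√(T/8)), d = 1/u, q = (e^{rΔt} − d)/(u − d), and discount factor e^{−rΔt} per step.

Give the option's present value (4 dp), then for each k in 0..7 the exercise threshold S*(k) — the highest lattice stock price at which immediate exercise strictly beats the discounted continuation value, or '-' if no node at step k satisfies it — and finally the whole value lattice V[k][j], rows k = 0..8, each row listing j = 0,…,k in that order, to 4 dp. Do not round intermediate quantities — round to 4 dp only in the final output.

Δt=0.22637, u=1.17224, d=0.85307, q=0.46817, disc=e^(-rΔt)=0.99751
k=8 terminal: V=max(K-S,0) → 92.4076 78.8629 60.2506 34.6748 0.0000 0.0000 0.0000 0.0000 0.0000
k=7: j=0 S=42.4377 intr=86.1723 cont=85.8524 V=86.1723[EX]; j=1 S=58.3153 intr=70.2947 cont=69.9748 V=70.2947[EX]; j=2 S=80.1333 intr=48.4767 cont=48.1568 V=48.4767[EX]; j=3 S=110.1143 intr=18.4957 cont=18.3953 V=18.4957[EX]; j=4 S=151.3123 intr=0.0000 cont=0.0000 V=0.0000[hold]; j=5 S=207.9240 intr=0.0000 cont=0.0000 V=0.0000[hold]; j=6 S=285.7164 intr=0.0000 cont=0.0000 V=0.0000[hold]; j=7 S=392.6139 intr=0.0000 cont=0.0000 V=0.0000[hold]  S*(7)=110.1143
k=6: j=0 S=49.7471 intr=78.8629 cont=78.5431 V=78.8629[EX]; j=1 S=68.3594 intr=60.2506 cont=59.9308 V=60.2506[EX]; j=2 S=93.9352 intr=34.6748 cont=34.3549 V=34.6748[EX]; j=3 S=129.0800 intr=0.0000 cont=9.8122 V=9.8122[hold]; j=4 S=177.3738 intr=0.0000 cont=0.0000 V=0.0000[hold]; j=5 S=243.7361 intr=0.0000 cont=0.0000 V=0.0000[hold]; j=6 S=334.9272 intr=0.0000 cont=0.0000 V=0.0000[hold]  S*(6)=93.9352
k=5: j=0 S=58.3153 intr=70.2947 cont=69.9748 V=70.2947[EX]; j=1 S=80.1333 intr=48.4767 cont=48.1568 V=48.4767[EX]; j=2 S=110.1143 intr=18.4957 cont=22.9776 V=22.9776[hold]; j=3 S=151.3123 intr=0.0000 cont=5.2055 V=5.2055[hold]; j=4 S=207.9240 intr=0.0000 cont=0.0000 V=0.0000[hold]; j=5 S=285.7164 intr=0.0000 cont=0.0000 V=0.0000[hold]  S*(5)=80.1333
k=4: j=0 S=68.3594 intr=60.2506 cont=59.9308 V=60.2506[EX]; j=1 S=93.9352 intr=34.6748 cont=36.4480 V=36.4480[hold]; j=2 S=129.0800 intr=0.0000 cont=14.6208 V=14.6208[hold]; j=3 S=177.3738 intr=0.0000 cont=2.7616 V=2.7616[hold]; j=4 S=243.7361 intr=0.0000 cont=0.0000 V=0.0000[hold]  S*(4)=68.3594
k=3: j=0 S=80.1333 intr=48.4767 cont=48.9849 V=48.9849[hold]; j=1 S=110.1143 intr=18.4957 cont=26.1640 V=26.1640[hold]; j=2 S=151.3123 intr=0.0000 cont=9.0462 V=9.0462[hold]; j=3 S=207.9240 intr=0.0000 cont=1.4650 V=1.4650[hold]  S*(3)=-
k=2: j=0 S=93.9352 intr=34.6748 cont=38.2057 V=38.2057[hold]; j=1 S=129.0800 intr=0.0000 cont=18.1049 V=18.1049[hold]; j=2 S=177.3738 intr=0.0000 cont=5.4833 V=5.4833[hold]  S*(2)=-
k=1: j=0 S=110.1143 intr=18.4957 cont=28.7235 V=28.7235[hold]; j=1 S=151.3123 intr=0.0000 cont=12.1655 V=12.1655[hold]  S*(1)=-
k=0: j=0 S=129.0800 intr=0.0000 cont=20.9195 V=20.9195[hold]  S*(0)=-

price = 20.9195
boundary = - - - - 68.3594 80.1333 93.9352 110.1143
tree:
20.9195
28.7235 12.1655
38.2057 18.1049 5.4833
48.9849 26.1640 9.0462 1.4650
60.2506 36.4480 14.6208 2.7616 0.0000
70.2947 48.4767 22.9776 5.2055 0.0000 0.0000
78.8629 60.2506 34.6748 9.8122 0.0000 0.0000 0.0000
86.1723 70.2947 48.4767 18.4957 0.0000 0.0000 0.0000 0.0000
92.4076 78.8629 60.2506 34.6748 0.0000 0.0000 0.0000 0.0000 0.0000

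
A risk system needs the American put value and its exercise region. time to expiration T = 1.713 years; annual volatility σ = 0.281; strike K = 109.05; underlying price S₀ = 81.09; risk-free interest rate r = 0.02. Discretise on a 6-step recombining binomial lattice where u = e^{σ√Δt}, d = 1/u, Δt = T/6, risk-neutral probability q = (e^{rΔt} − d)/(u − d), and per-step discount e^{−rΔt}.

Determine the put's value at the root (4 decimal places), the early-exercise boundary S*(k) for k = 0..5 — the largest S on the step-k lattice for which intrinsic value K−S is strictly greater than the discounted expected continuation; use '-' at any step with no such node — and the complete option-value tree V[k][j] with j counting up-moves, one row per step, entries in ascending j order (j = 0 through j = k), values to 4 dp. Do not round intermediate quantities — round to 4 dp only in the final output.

price = 29.9419
boundary = - 69.7847 60.0556 69.7847 81.0900 94.2268
tree:
29.9419
39.2653 20.2595
48.9944 28.8948 11.2028
57.3671 39.2653 18.0726 3.9394
64.5726 48.9944 27.9600 7.6416 0.0000
70.7735 57.3671 39.2653 14.8232 0.0000 0.0000
76.1098 64.5726 48.9944 27.9600 0.0000 0.0000 0.0000

params: Δt=0.28550 u=1.16200 d=0.86058 q=0.48153 e^(-rΔt)=0.99431
t_6 payoffs: 76.1098 64.5726 48.9944 27.9600 0.0000 0.0000 0.0000
t_5: node(5,0) S=38.2765 payoff=70.7735 vs cont=70.1526 → 70.7735 [stop]  node(5,1) S=51.6829 payoff=57.3671 vs cont=56.7462 → 57.3671 [stop]  node(5,2) S=69.7847 payoff=39.2653 vs cont=38.6444 → 39.2653 [stop]  node(5,3) S=94.2268 payoff=14.8232 vs cont=14.4138 → 14.8232 [stop]  node(5,4) S=127.2296 payoff=0.0000 vs cont=0.0000 → 0.0000 [wait]  node(5,5) S=171.7916 payoff=0.0000 vs cont=0.0000 → 0.0000 [wait]  ⇒ S*(5)=94.2268
t_4: node(4,0) S=44.4774 payoff=64.5726 vs cont=63.9517 → 64.5726 [stop]  node(4,1) S=60.0556 payoff=48.9944 vs cont=48.3735 → 48.9944 [stop]  node(4,2) S=81.0900 payoff=27.9600 vs cont=27.3391 → 27.9600 [stop]  node(4,3) S=109.4917 payoff=0.0000 vs cont=7.6416 → 7.6416 [wait]  node(4,4) S=147.8410 payoff=0.0000 vs cont=0.0000 → 0.0000 [wait]  ⇒ S*(4)=81.0900
t_3: node(3,0) S=51.6829 payoff=57.3671 vs cont=56.7462 → 57.3671 [stop]  node(3,1) S=69.7847 payoff=39.2653 vs cont=38.6444 → 39.2653 [stop]  node(3,2) S=94.2268 payoff=14.8232 vs cont=18.0726 → 18.0726 [wait]  node(3,3) S=127.2296 payoff=0.0000 vs cont=3.9394 → 3.9394 [wait]  ⇒ S*(3)=69.7847
t_2: node(2,0) S=60.0556 payoff=48.9944 vs cont=48.3735 → 48.9944 [stop]  node(2,1) S=81.0900 payoff=27.9600 vs cont=28.8948 → 28.8948 [wait]  node(2,2) S=109.4917 payoff=0.0000 vs cont=11.2028 → 11.2028 [wait]  ⇒ S*(2)=60.0556
t_1: node(1,0) S=69.7847 payoff=39.2653 vs cont=39.0920 → 39.2653 [stop]  node(1,1) S=94.2268 payoff=14.8232 vs cont=20.2595 → 20.2595 [wait]  ⇒ S*(1)=69.7847
t_0: node(0,0) S=81.0900 payoff=27.9600 vs cont=29.9419 → 29.9419 [wait]  ⇒ S*(0)=-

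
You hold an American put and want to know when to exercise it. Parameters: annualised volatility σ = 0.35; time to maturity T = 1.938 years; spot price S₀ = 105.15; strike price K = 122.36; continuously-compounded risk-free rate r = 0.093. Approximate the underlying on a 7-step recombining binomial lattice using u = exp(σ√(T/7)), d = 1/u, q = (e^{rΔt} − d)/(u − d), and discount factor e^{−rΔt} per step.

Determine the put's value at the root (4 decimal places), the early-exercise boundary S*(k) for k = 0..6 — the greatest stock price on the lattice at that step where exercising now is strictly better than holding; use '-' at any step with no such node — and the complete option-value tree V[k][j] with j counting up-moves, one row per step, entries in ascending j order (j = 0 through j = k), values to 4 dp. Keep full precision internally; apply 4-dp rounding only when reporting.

Δt=0.27686, u=1.20221, d=0.83180, q=0.52450, disc=e^(-rΔt)=0.97458
k=7 terminal: V=max(K-S,0) → 93.3898 80.4893 61.8440 34.8960 0.0000 0.0000 0.0000 0.0000
k=6: j=0 S=34.8282 intr=87.5318 cont=84.4216 V=87.5318[EX]; j=1 S=50.3373 intr=72.0227 cont=68.9124 V=72.0227[EX]; j=2 S=72.7528 intr=49.6072 cont=46.4969 V=49.6072[EX]; j=3 S=105.1500 intr=17.2100 cont=16.1711 V=17.2100[EX]; j=4 S=151.9738 intr=0.0000 cont=0.0000 V=0.0000[hold]; j=5 S=219.6486 intr=0.0000 cont=0.0000 V=0.0000[hold]; j=6 S=317.4592 intr=0.0000 cont=0.0000 V=0.0000[hold]  S*(6)=105.1500
k=5: j=0 S=41.8707 intr=80.4893 cont=77.3790 V=80.4893[EX]; j=1 S=60.5160 intr=61.8440 cont=58.7338 V=61.8440[EX]; j=2 S=87.4640 intr=34.8960 cont=31.7857 V=34.8960[EX]; j=3 S=126.4122 intr=0.0000 cont=7.9753 V=7.9753[hold]; j=4 S=182.7042 intr=0.0000 cont=0.0000 V=0.0000[hold]; j=5 S=264.0634 intr=0.0000 cont=0.0000 V=0.0000[hold]  S*(5)=87.4640
k=4: j=0 S=50.3373 intr=72.0227 cont=68.9124 V=72.0227[EX]; j=1 S=72.7528 intr=49.6072 cont=46.4969 V=49.6072[EX]; j=2 S=105.1500 intr=17.2100 cont=20.2478 V=20.2478[hold]; j=3 S=151.9738 intr=0.0000 cont=3.6958 V=3.6958[hold]; j=4 S=219.6486 intr=0.0000 cont=0.0000 V=0.0000[hold]  S*(4)=72.7528
k=3: j=0 S=60.5160 intr=61.8440 cont=58.7338 V=61.8440[EX]; j=1 S=87.4640 intr=34.8960 cont=33.3385 V=34.8960[EX]; j=2 S=126.4122 intr=0.0000 cont=11.2722 V=11.2722[hold]; j=3 S=182.7042 intr=0.0000 cont=1.7127 V=1.7127[hold]  S*(3)=87.4640
k=2: j=0 S=72.7528 intr=49.6072 cont=46.4969 V=49.6072[EX]; j=1 S=105.1500 intr=17.2100 cont=21.9331 V=21.9331[hold]; j=2 S=151.9738 intr=0.0000 cont=6.0991 V=6.0991[hold]  S*(2)=72.7528
k=1: j=0 S=87.4640 intr=34.8960 cont=34.2000 V=34.8960[EX]; j=1 S=126.4122 intr=0.0000 cont=13.2817 V=13.2817[hold]  S*(1)=87.4640
k=0: j=0 S=105.1500 intr=17.2100 cont=22.9603 V=22.9603[hold]  S*(0)=-

price = 22.9603
boundary = - 87.4640 72.7528 87.4640 72.7528 87.4640 105.1500
tree:
22.9603
34.8960 13.2817
49.6072 21.9331 6.0991
61.8440 34.8960 11.2722 1.7127
72.0227 49.6072 20.2478 3.6958 0.0000
80.4893 61.8440 34.8960 7.9753 0.0000 0.0000
87.5318 72.0227 49.6072 17.2100 0.0000 0.0000 0.0000
93.3898 80.4893 61.8440 34.8960 0.0000 0.0000 0.0000 0.0000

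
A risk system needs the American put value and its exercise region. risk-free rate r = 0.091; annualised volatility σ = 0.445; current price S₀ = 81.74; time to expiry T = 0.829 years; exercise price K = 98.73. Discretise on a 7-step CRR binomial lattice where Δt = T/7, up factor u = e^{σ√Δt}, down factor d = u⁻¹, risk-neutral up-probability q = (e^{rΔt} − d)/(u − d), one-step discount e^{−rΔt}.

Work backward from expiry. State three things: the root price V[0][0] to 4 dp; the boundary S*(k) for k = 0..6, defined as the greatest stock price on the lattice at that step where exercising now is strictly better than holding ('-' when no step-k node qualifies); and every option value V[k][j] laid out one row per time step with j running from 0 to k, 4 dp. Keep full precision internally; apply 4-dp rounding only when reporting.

price = 21.1042
boundary = - - 60.1754 70.1337 60.1754 70.1337 81.7400
tree:
21.1042
29.0426 13.5311
38.5546 20.0500 7.2292
47.0989 28.5963 11.8386 2.7224
54.4300 38.5546 18.8023 5.0496 0.4266
60.7202 47.0989 28.5963 9.3011 0.8574 0.0000
66.1172 54.4300 38.5546 16.9900 1.7231 0.0000 0.0000
70.7479 60.7202 47.0989 28.5963 3.4630 0.0000 0.0000 0.0000

Δt=0.11843  u=1.16549  d=0.85801  q=0.49703  discount=0.98928
step 7 (expiry): payoffs max(K−S,0) = 70.7479 60.7202 47.0989 28.5963 3.4630 0.0000 0.0000 0.0000
step 6: (k=6,j=0): S=32.6128, (K−S)⁺=66.1172, hold=65.0589 ⇒ V=66.1172 exercise | (k=6,j=1): S=44.3000, (K−S)⁺=54.4300, hold=53.3717 ⇒ V=54.4300 exercise | (k=6,j=2): S=60.1754, (K−S)⁺=38.5546, hold=37.4963 ⇒ V=38.5546 exercise | (k=6,j=3): S=81.7400, (K−S)⁺=16.9900, hold=15.9317 ⇒ V=16.9900 exercise | (k=6,j=4): S=111.0325, (K−S)⁺=0.0000, hold=1.7231 ⇒ V=1.7231 continue | (k=6,j=5): S=150.8224, (K−S)⁺=0.0000, hold=0.0000 ⇒ V=0.0000 continue | (k=6,j=6): S=204.8714, (K−S)⁺=0.0000, hold=0.0000 ⇒ V=0.0000 continue  boundary S*=81.7400
step 5: (k=5,j=0): S=38.0098, (K−S)⁺=60.7202, hold=59.6619 ⇒ V=60.7202 exercise | (k=5,j=1): S=51.6311, (K−S)⁺=47.0989, hold=46.0406 ⇒ V=47.0989 exercise | (k=5,j=2): S=70.1337, (K−S)⁺=28.5963, hold=27.5380 ⇒ V=28.5963 exercise | (k=5,j=3): S=95.2670, (K−S)⁺=3.4630, hold=9.3011 ⇒ V=9.3011 continue | (k=5,j=4): S=129.4071, (K−S)⁺=0.0000, hold=0.8574 ⇒ V=0.8574 continue | (k=5,j=5): S=175.7817, (K−S)⁺=0.0000, hold=0.0000 ⇒ V=0.0000 continue  boundary S*=70.1337
step 4: (k=4,j=0): S=44.3000, (K−S)⁺=54.4300, hold=53.3717 ⇒ V=54.4300 exercise | (k=4,j=1): S=60.1754, (K−S)⁺=38.5546, hold=37.4963 ⇒ V=38.5546 exercise | (k=4,j=2): S=81.7400, (K−S)⁺=16.9900, hold=18.8023 ⇒ V=18.8023 continue | (k=4,j=3): S=111.0325, (K−S)⁺=0.0000, hold=5.0496 ⇒ V=5.0496 continue | (k=4,j=4): S=150.8224, (K−S)⁺=0.0000, hold=0.4266 ⇒ V=0.4266 continue  boundary S*=60.1754
step 3: (k=3,j=0): S=51.6311, (K−S)⁺=47.0989, hold=46.0406 ⇒ V=47.0989 exercise | (k=3,j=1): S=70.1337, (K−S)⁺=28.5963, hold=28.4291 ⇒ V=28.5963 exercise | (k=3,j=2): S=95.2670, (K−S)⁺=3.4630, hold=11.8386 ⇒ V=11.8386 continue | (k=3,j=3): S=129.4071, (K−S)⁺=0.0000, hold=2.7224 ⇒ V=2.7224 continue  boundary S*=70.1337
step 2: (k=2,j=0): S=60.1754, (K−S)⁺=38.5546, hold=37.4963 ⇒ V=38.5546 exercise | (k=2,j=1): S=81.7400, (K−S)⁺=16.9900, hold=20.0500 ⇒ V=20.0500 continue | (k=2,j=2): S=111.0325, (K−S)⁺=0.0000, hold=7.2292 ⇒ V=7.2292 continue  boundary S*=60.1754
step 1: (k=1,j=0): S=70.1337, (K−S)⁺=28.5963, hold=29.0426 ⇒ V=29.0426 continue | (k=1,j=1): S=95.2670, (K−S)⁺=3.4630, hold=13.5311 ⇒ V=13.5311 continue  boundary S*=-
step 0: (k=0,j=0): S=81.7400, (K−S)⁺=16.9900, hold=21.1042 ⇒ V=21.1042 continue  boundary S*=-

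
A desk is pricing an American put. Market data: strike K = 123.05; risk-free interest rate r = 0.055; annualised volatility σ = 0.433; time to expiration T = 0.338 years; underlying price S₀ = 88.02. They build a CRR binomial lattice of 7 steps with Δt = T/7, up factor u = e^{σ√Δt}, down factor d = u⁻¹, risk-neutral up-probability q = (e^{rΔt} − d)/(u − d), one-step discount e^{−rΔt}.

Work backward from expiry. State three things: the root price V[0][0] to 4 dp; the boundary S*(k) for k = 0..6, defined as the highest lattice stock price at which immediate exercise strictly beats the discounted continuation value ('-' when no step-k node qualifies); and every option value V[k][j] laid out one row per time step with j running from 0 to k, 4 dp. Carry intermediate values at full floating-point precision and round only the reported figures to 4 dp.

Δt=0.04829, u=1.09982, d=0.90924, q=0.49018, disc=e^(-rΔt)=0.99735
k=7 terminal: V=max(K-S,0) → 77.8303 68.3520 56.8870 43.0188 26.2438 5.9526 0.0000 0.0000
k=6: j=0 S=49.7335 intr=73.3165 cont=72.9901 V=73.3165[EX]; j=1 S=60.1580 intr=62.8920 cont=62.5657 V=62.8920[EX]; j=2 S=72.7675 intr=50.2825 cont=49.9562 V=50.2825[EX]; j=3 S=88.0200 intr=35.0300 cont=34.7036 V=35.0300[EX]; j=4 S=106.4695 intr=16.5805 cont=16.2541 V=16.5805[EX]; j=5 S=128.7862 intr=0.0000 cont=3.0267 V=3.0267[hold]; j=6 S=155.7806 intr=0.0000 cont=0.0000 V=0.0000[hold]  S*(6)=106.4695
k=5: j=0 S=54.6980 intr=68.3520 cont=68.0257 V=68.3520[EX]; j=1 S=66.1630 intr=56.8870 cont=56.5606 V=56.8870[EX]; j=2 S=80.0312 intr=43.0188 cont=42.6924 V=43.0188[EX]; j=3 S=96.8062 intr=26.2438 cont=25.9174 V=26.2438[EX]; j=4 S=117.0974 intr=5.9526 cont=9.9102 V=9.9102[hold]; j=5 S=141.6418 intr=0.0000 cont=1.5389 V=1.5389[hold]  S*(5)=96.8062
k=4: j=0 S=60.1580 intr=62.8920 cont=62.5657 V=62.8920[EX]; j=1 S=72.7675 intr=50.2825 cont=49.9562 V=50.2825[EX]; j=2 S=88.0200 intr=35.0300 cont=34.7036 V=35.0300[EX]; j=3 S=106.4695 intr=16.5805 cont=18.1890 V=18.1890[hold]; j=4 S=128.7862 intr=0.0000 cont=5.7914 V=5.7914[hold]  S*(4)=88.0200
k=3: j=0 S=66.1630 intr=56.8870 cont=56.5606 V=56.8870[EX]; j=1 S=80.0312 intr=43.0188 cont=42.6924 V=43.0188[EX]; j=2 S=96.8062 intr=26.2438 cont=26.7038 V=26.7038[hold]; j=3 S=117.0974 intr=5.9526 cont=12.0797 V=12.0797[hold]  S*(3)=80.0312
k=2: j=0 S=72.7675 intr=50.2825 cont=49.9562 V=50.2825[EX]; j=1 S=88.0200 intr=35.0300 cont=34.9285 V=35.0300[EX]; j=2 S=106.4695 intr=16.5805 cont=19.4835 V=19.4835[hold]  S*(2)=88.0200
k=1: j=0 S=80.0312 intr=43.0188 cont=42.6924 V=43.0188[EX]; j=1 S=96.8062 intr=26.2438 cont=27.3366 V=27.3366[hold]  S*(1)=80.0312
k=0: j=0 S=88.0200 intr=35.0300 cont=35.2379 V=35.2379[hold]  S*(0)=-

price = 35.2379
boundary = - 80.0312 88.0200 80.0312 88.0200 96.8062 106.4695
tree:
35.2379
43.0188 27.3366
50.2825 35.0300 19.4835
56.8870 43.0188 26.7038 12.0797
62.8920 50.2825 35.0300 18.1890 5.7914
68.3520 56.8870 43.0188 26.2438 9.9102 1.5389
73.3165 62.8920 50.2825 35.0300 16.5805 3.0267 0.0000
77.8303 68.3520 56.8870 43.0188 26.2438 5.9526 0.0000 0.0000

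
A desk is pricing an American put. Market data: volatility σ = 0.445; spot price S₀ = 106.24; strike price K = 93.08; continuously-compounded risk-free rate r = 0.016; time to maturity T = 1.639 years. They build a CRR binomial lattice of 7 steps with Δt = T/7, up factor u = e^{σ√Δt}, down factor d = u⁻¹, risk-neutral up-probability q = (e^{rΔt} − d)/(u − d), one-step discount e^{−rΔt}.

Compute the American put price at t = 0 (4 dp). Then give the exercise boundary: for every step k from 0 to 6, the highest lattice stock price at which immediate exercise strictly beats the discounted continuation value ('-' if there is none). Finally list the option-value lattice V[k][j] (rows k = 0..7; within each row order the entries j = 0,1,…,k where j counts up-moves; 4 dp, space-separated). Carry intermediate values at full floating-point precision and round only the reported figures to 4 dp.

Δt=0.23414  u=1.24027  d=0.80628  q=0.45502  discount=0.99626
step 7 (expiry): payoffs max(K−S,0) = 69.5470 56.8799 37.3947 7.4211 0.0000 0.0000 0.0000 0.0000
step 6: (k=6,j=0): S=29.1873, (K−S)⁺=63.8927, hold=63.5447 ⇒ V=63.8927 exercise | (k=6,j=1): S=44.8978, (K−S)⁺=48.1822, hold=47.8341 ⇒ V=48.1822 exercise | (k=6,j=2): S=69.0648, (K−S)⁺=24.0152, hold=23.6672 ⇒ V=24.0152 exercise | (k=6,j=3): S=106.2400, (K−S)⁺=0.0000, hold=4.0292 ⇒ V=4.0292 continue | (k=6,j=4): S=163.4254, (K−S)⁺=0.0000, hold=0.0000 ⇒ V=0.0000 continue | (k=6,j=5): S=251.3918, (K−S)⁺=0.0000, hold=0.0000 ⇒ V=0.0000 continue | (k=6,j=6): S=386.7075, (K−S)⁺=0.0000, hold=0.0000 ⇒ V=0.0000 continue  boundary S*=69.0648
step 5: (k=5,j=0): S=36.2001, (K−S)⁺=56.8799, hold=56.5319 ⇒ V=56.8799 exercise | (k=5,j=1): S=55.6853, (K−S)⁺=37.3947, hold=37.0466 ⇒ V=37.3947 exercise | (k=5,j=2): S=85.6589, (K−S)⁺=7.4211, hold=14.8653 ⇒ V=14.8653 continue | (k=5,j=3): S=131.7661, (K−S)⁺=0.0000, hold=2.1876 ⇒ V=2.1876 continue | (k=5,j=4): S=202.6914, (K−S)⁺=0.0000, hold=0.0000 ⇒ V=0.0000 continue | (k=5,j=5): S=311.7933, (K−S)⁺=0.0000, hold=0.0000 ⇒ V=0.0000 continue  boundary S*=55.6853
step 4: (k=4,j=0): S=44.8978, (K−S)⁺=48.1822, hold=47.8341 ⇒ V=48.1822 exercise | (k=4,j=1): S=69.0648, (K−S)⁺=24.0152, hold=27.0418 ⇒ V=27.0418 continue | (k=4,j=2): S=106.2400, (K−S)⁺=0.0000, hold=9.0627 ⇒ V=9.0627 continue | (k=4,j=3): S=163.4254, (K−S)⁺=0.0000, hold=1.1877 ⇒ V=1.1877 continue | (k=4,j=4): S=251.3918, (K−S)⁺=0.0000, hold=0.0000 ⇒ V=0.0000 continue  boundary S*=44.8978
step 3: (k=3,j=0): S=55.6853, (K−S)⁺=37.3947, hold=38.4186 ⇒ V=38.4186 continue | (k=3,j=1): S=85.6589, (K−S)⁺=7.4211, hold=18.7903 ⇒ V=18.7903 continue | (k=3,j=2): S=131.7661, (K−S)⁺=0.0000, hold=5.4589 ⇒ V=5.4589 continue | (k=3,j=3): S=202.6914, (K−S)⁺=0.0000, hold=0.6449 ⇒ V=0.6449 continue  boundary S*=-
step 2: (k=2,j=0): S=69.0648, (K−S)⁺=24.0152, hold=29.3770 ⇒ V=29.3770 continue | (k=2,j=1): S=106.2400, (K−S)⁺=0.0000, hold=12.6766 ⇒ V=12.6766 continue | (k=2,j=2): S=163.4254, (K−S)⁺=0.0000, hold=3.2562 ⇒ V=3.2562 continue  boundary S*=-
step 1: (k=1,j=0): S=85.6589, (K−S)⁺=7.4211, hold=21.6965 ⇒ V=21.6965 continue | (k=1,j=1): S=131.7661, (K−S)⁺=0.0000, hold=8.3587 ⇒ V=8.3587 continue  boundary S*=-
step 0: (k=0,j=0): S=106.2400, (K−S)⁺=0.0000, hold=15.5691 ⇒ V=15.5691 continue  boundary S*=-

price = 15.5691
boundary = - - - - 44.8978 55.6853 69.0648
tree:
15.5691
21.6965 8.3587
29.3770 12.6766 3.2562
38.4186 18.7903 5.4589 0.6449
48.1822 27.0418 9.0627 1.1877 0.0000
56.8799 37.3947 14.8653 2.1876 0.0000 0.0000
63.8927 48.1822 24.0152 4.0292 0.0000 0.0000 0.0000
69.5470 56.8799 37.3947 7.4211 0.0000 0.0000 0.0000 0.0000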